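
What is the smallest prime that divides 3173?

19

3173 is odd.
Digit sum 14, not divisible by 3.
Ends in 3: not divisible by 5.
7: 3173 = 7·453 + 2
11: 3173 = 11·288 + 5
13: 3173 = 13·244 + 1
17: 3173 = 17·186 + 11
19: 3173 = 19·167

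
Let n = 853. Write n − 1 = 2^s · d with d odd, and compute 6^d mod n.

853 − 1 = 852 = 2^2 · 213, so d = 213.
6^1 ≡ 6 (mod 853)
6^2 ≡ 6^2 = 36 ≡ 36 (mod 853)
6^4 ≡ 36^2 = 1296 ≡ 443 (mod 853)
6^8 ≡ 443^2 = 196249 ≡ 59 (mod 853)
6^16 ≡ 59^2 = 3481 ≡ 69 (mod 853)
6^32 ≡ 69^2 = 4761 ≡ 496 (mod 853)
6^64 ≡ 496^2 = 246016 ≡ 352 (mod 853)
6^128 ≡ 352^2 = 123904 ≡ 219 (mod 853)
213 = 128 + 64 + 16 + 4 + 1 in binary powers of 2.
So 6^213 ≡ 219 · 352 · 69 · 443 · 6 ≡ 520 (mod 853).
Squaring chain: 520 → 852; reaches −1, so base 6 does not prove 853 composite.

520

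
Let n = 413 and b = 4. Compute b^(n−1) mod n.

25

4^1 ≡ 4 (mod 413)
4^2 ≡ 4^2 = 16 ≡ 16 (mod 413)
4^4 ≡ 16^2 = 256 ≡ 256 (mod 413)
4^8 ≡ 256^2 = 65536 ≡ 282 (mod 413)
4^16 ≡ 282^2 = 79524 ≡ 228 (mod 413)
4^32 ≡ 228^2 = 51984 ≡ 359 (mod 413)
4^64 ≡ 359^2 = 128881 ≡ 25 (mod 413)
4^128 ≡ 25^2 = 625 ≡ 212 (mod 413)
4^256 ≡ 212^2 = 44944 ≡ 340 (mod 413)
412 = 256 + 128 + 16 + 8 + 4 in binary powers of 2.
So 4^412 ≡ 340 · 212 · 228 · 282 · 256 ≡ 25 (mod 413).
Since 25 ≠ 1, base 4 is a Fermat witness: 413 is composite.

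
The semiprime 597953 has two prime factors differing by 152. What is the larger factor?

853

Since p = q + 152, we have 597953 = q(q + 152), so q² + 152q − 597953 = 0.
Discriminant: 152² + 4·597953 = 23104 + 2391812 = 2414916; √2414916 = 1554.
q = (−152 + 1554)/2 = 701, and p = q + 152 = 853.
Check: 701 · 853 = 597953.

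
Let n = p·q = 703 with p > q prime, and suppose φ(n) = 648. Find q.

19

φ(n) = (p−1)(q−1) = n − (p+q) + 1, so p + q = 703 − 648 + 1 = 56.
p and q are the roots of t² − 56t + 703 = 0.
Discriminant: 56² − 4·703 = 3136 − 2812 = 324; √324 = 18.
q = (56 − 18)/2 = 19, p = (56 + 18)/2 = 37.
Check: 19 · 37 = 703.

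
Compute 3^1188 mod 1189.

3^1 ≡ 3 (mod 1189)
3^2 ≡ 3^2 = 9 ≡ 9 (mod 1189)
3^4 ≡ 9^2 = 81 ≡ 81 (mod 1189)
3^8 ≡ 81^2 = 6561 ≡ 616 (mod 1189)
3^16 ≡ 616^2 = 379456 ≡ 165 (mod 1189)
3^32 ≡ 165^2 = 27225 ≡ 1067 (mod 1189)
3^64 ≡ 1067^2 = 1138489 ≡ 616 (mod 1189)
3^128 ≡ 616^2 = 379456 ≡ 165 (mod 1189)
3^256 ≡ 165^2 = 27225 ≡ 1067 (mod 1189)
3^512 ≡ 1067^2 = 1138489 ≡ 616 (mod 1189)
3^1024 ≡ 616^2 = 379456 ≡ 165 (mod 1189)
1188 = 1024 + 128 + 32 + 4 in binary powers of 2.
So 3^1188 ≡ 165 · 165 · 1067 · 81 ≡ 1147 (mod 1189).
Since 1147 ≠ 1, base 3 is a Fermat witness: 1189 is composite.

1147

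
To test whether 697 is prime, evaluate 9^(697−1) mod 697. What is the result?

1

9^1 ≡ 9 (mod 697)
9^2 ≡ 9^2 = 81 ≡ 81 (mod 697)
9^4 ≡ 81^2 = 6561 ≡ 288 (mod 697)
9^8 ≡ 288^2 = 82944 ≡ 1 (mod 697)
9^16 ≡ 1^2 = 1 ≡ 1 (mod 697)
9^32 ≡ 1^2 = 1 ≡ 1 (mod 697)
9^64 ≡ 1^2 = 1 ≡ 1 (mod 697)
9^128 ≡ 1^2 = 1 ≡ 1 (mod 697)
9^256 ≡ 1^2 = 1 ≡ 1 (mod 697)
9^512 ≡ 1^2 = 1 ≡ 1 (mod 697)
696 = 512 + 128 + 32 + 16 + 8 in binary powers of 2.
So 9^696 ≡ 1 · 1 · 1 · 1 · 1 ≡ 1 (mod 697).
Since the result is 1, base 9 gives no evidence that 697 is composite.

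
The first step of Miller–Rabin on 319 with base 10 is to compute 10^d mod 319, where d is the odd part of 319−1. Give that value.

319 − 1 = 318 = 2^1 · 159, so d = 159.
10^1 ≡ 10 (mod 319)
10^2 ≡ 10^2 = 100 ≡ 100 (mod 319)
10^4 ≡ 100^2 = 10000 ≡ 111 (mod 319)
10^8 ≡ 111^2 = 12321 ≡ 199 (mod 319)
10^16 ≡ 199^2 = 39601 ≡ 45 (mod 319)
10^32 ≡ 45^2 = 2025 ≡ 111 (mod 319)
10^64 ≡ 111^2 = 12321 ≡ 199 (mod 319)
10^128 ≡ 199^2 = 39601 ≡ 45 (mod 319)
159 = 128 + 16 + 8 + 4 + 2 + 1 in binary powers of 2.
So 10^159 ≡ 45 · 45 · 199 · 111 · 100 · 10 ≡ 21 (mod 319).
Squaring chain: 21; never reaches −1, so base 10 is a Miller–Rabin witness that 319 is composite.

21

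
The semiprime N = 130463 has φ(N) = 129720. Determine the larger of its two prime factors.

φ(n) = (p−1)(q−1) = n − (p+q) + 1, so p + q = 130463 − 129720 + 1 = 744.
p and q are the roots of t² − 744t + 130463 = 0.
Discriminant: 744² − 4·130463 = 553536 − 521852 = 31684; √31684 = 178.
q = (744 − 178)/2 = 283, p = (744 + 178)/2 = 461.
Check: 283 · 461 = 130463.

461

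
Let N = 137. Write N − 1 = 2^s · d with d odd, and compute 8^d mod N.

137 − 1 = 136 = 2^3 · 17, so d = 17.
8^1 ≡ 8 (mod 137)
8^2 ≡ 8^2 = 64 ≡ 64 (mod 137)
8^4 ≡ 64^2 = 4096 ≡ 123 (mod 137)
8^8 ≡ 123^2 = 15129 ≡ 59 (mod 137)
8^16 ≡ 59^2 = 3481 ≡ 56 (mod 137)
17 = 16 + 1 in binary powers of 2.
So 8^17 ≡ 56 · 8 ≡ 37 (mod 137).
Squaring chain: 37 → 136 → 1; reaches −1, so base 8 does not prove 137 composite.

37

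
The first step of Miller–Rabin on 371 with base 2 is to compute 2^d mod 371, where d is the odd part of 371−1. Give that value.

371 − 1 = 370 = 2^1 · 185, so d = 185.
2^1 ≡ 2 (mod 371)
2^2 ≡ 2^2 = 4 ≡ 4 (mod 371)
2^4 ≡ 4^2 = 16 ≡ 16 (mod 371)
2^8 ≡ 16^2 = 256 ≡ 256 (mod 371)
2^16 ≡ 256^2 = 65536 ≡ 240 (mod 371)
2^32 ≡ 240^2 = 57600 ≡ 95 (mod 371)
2^64 ≡ 95^2 = 9025 ≡ 121 (mod 371)
2^128 ≡ 121^2 = 14641 ≡ 172 (mod 371)
185 = 128 + 32 + 16 + 8 + 1 in binary powers of 2.
So 2^185 ≡ 172 · 95 · 240 · 256 · 2 ≡ 151 (mod 371).
Squaring chain: 151; never reaches −1, so base 2 is a Miller–Rabin witness that 371 is composite.

151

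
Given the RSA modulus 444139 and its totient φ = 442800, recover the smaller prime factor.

φ(n) = (p−1)(q−1) = n − (p+q) + 1, so p + q = 444139 − 442800 + 1 = 1340.
p and q are the roots of t² − 1340t + 444139 = 0.
Discriminant: 1340² − 4·444139 = 1795600 − 1776556 = 19044; √19044 = 138.
q = (1340 − 138)/2 = 601, p = (1340 + 138)/2 = 739.
Check: 601 · 739 = 444139.

601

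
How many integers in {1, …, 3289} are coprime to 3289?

Factor: 3289 = 11 · 13 · 23.
φ(3289) = (11−1) · (13−1) · (23−1) = 10 · 12 · 22 = 2640.

2640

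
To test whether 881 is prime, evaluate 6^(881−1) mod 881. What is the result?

6^1 ≡ 6 (mod 881)
6^2 ≡ 6^2 = 36 ≡ 36 (mod 881)
6^4 ≡ 36^2 = 1296 ≡ 415 (mod 881)
6^8 ≡ 415^2 = 172225 ≡ 430 (mod 881)
6^16 ≡ 430^2 = 184900 ≡ 771 (mod 881)
6^32 ≡ 771^2 = 594441 ≡ 647 (mod 881)
6^64 ≡ 647^2 = 418609 ≡ 134 (mod 881)
6^128 ≡ 134^2 = 17956 ≡ 336 (mod 881)
6^256 ≡ 336^2 = 112896 ≡ 128 (mod 881)
6^512 ≡ 128^2 = 16384 ≡ 526 (mod 881)
880 = 512 + 256 + 64 + 32 + 16 in binary powers of 2.
So 6^880 ≡ 526 · 128 · 134 · 647 · 771 ≡ 1 (mod 881).
Since the result is 1, base 6 gives no evidence that 881 is composite.

1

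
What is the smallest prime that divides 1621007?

37

1621007 is odd.
Digit sum 17, not divisible by 3.
Ends in 7: not divisible by 5.
7: 1621007 = 7·231572 + 3
11: 1621007 = 11·147364 + 3
13: 1621007 = 13·124692 + 11
17: 1621007 = 17·95353 + 6
19: 1621007 = 19·85316 + 3
23: 1621007 = 23·70478 + 13
29: 1621007 = 29·55896 + 23
31: 1621007 = 31·52290 + 17
37: 1621007 = 37·43811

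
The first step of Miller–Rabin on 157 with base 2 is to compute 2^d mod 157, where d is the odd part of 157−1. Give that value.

157 − 1 = 156 = 2^2 · 39, so d = 39.
2^1 ≡ 2 (mod 157)
2^2 ≡ 2^2 = 4 ≡ 4 (mod 157)
2^4 ≡ 4^2 = 16 ≡ 16 (mod 157)
2^8 ≡ 16^2 = 256 ≡ 99 (mod 157)
2^16 ≡ 99^2 = 9801 ≡ 67 (mod 157)
2^32 ≡ 67^2 = 4489 ≡ 93 (mod 157)
39 = 32 + 4 + 2 + 1 in binary powers of 2.
So 2^39 ≡ 93 · 16 · 4 · 2 ≡ 129 (mod 157).
Squaring chain: 129 → 156; reaches −1, so base 2 does not prove 157 composite.

129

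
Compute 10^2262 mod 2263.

10^1 ≡ 10 (mod 2263)
10^2 ≡ 10^2 = 100 ≡ 100 (mod 2263)
10^4 ≡ 100^2 = 10000 ≡ 948 (mod 2263)
10^8 ≡ 948^2 = 898704 ≡ 293 (mod 2263)
10^16 ≡ 293^2 = 85849 ≡ 2118 (mod 2263)
10^32 ≡ 2118^2 = 4485924 ≡ 658 (mod 2263)
10^64 ≡ 658^2 = 432964 ≡ 731 (mod 2263)
10^128 ≡ 731^2 = 534361 ≡ 293 (mod 2263)
10^256 ≡ 293^2 = 85849 ≡ 2118 (mod 2263)
10^512 ≡ 2118^2 = 4485924 ≡ 658 (mod 2263)
10^1024 ≡ 658^2 = 432964 ≡ 731 (mod 2263)
10^2048 ≡ 731^2 = 534361 ≡ 293 (mod 2263)
2262 = 2048 + 128 + 64 + 16 + 4 + 2 in binary powers of 2.
So 10^2262 ≡ 293 · 293 · 731 · 2118 · 948 · 100 ≡ 2236 (mod 2263).
Since 2236 ≠ 1, base 10 is a Fermat witness: 2263 is composite.

2236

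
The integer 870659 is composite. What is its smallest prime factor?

79

870659 is odd.
Digit sum 35, not divisible by 3.
Ends in 9: not divisible by 5.
7: 870659 = 7·124379 + 6
11: 870659 = 11·79150 + 9
13: 870659 = 13·66973 + 10
17: 870659 = 17·51215 + 4
19: 870659 = 19·45824 + 3
23: 870659 = 23·37854 + 17
29: 870659 = 29·30022 + 21
31: 870659 = 31·28085 + 24
37: 870659 = 37·23531 + 12
41: 870659 = 41·21235 + 24
43: 870659 = 43·20247 + 38
47: 870659 = 47·18524 + 31
53: 870659 = 53·16427 + 28
59: 870659 = 59·14756 + 55
61: 870659 = 61·14273 + 6
67: 870659 = 67·12994 + 61
71: 870659 = 71·12262 + 57
73: 870659 = 73·11926 + 61
79: 870659 = 79·11021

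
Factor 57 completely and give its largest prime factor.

19

57 = 3 · 19
19 is prime.
So 57 = 3 · 19; the largest prime factor is 19.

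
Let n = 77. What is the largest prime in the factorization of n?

77 = 7 · 11
11 is prime.
So 77 = 7 · 11; the largest prime factor is 11.

11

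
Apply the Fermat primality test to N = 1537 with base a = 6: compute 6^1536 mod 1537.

6^1 ≡ 6 (mod 1537)
6^2 ≡ 6^2 = 36 ≡ 36 (mod 1537)
6^4 ≡ 36^2 = 1296 ≡ 1296 (mod 1537)
6^8 ≡ 1296^2 = 1679616 ≡ 1212 (mod 1537)
6^16 ≡ 1212^2 = 1468944 ≡ 1109 (mod 1537)
6^32 ≡ 1109^2 = 1229881 ≡ 281 (mod 1537)
6^64 ≡ 281^2 = 78961 ≡ 574 (mod 1537)
6^128 ≡ 574^2 = 329476 ≡ 558 (mod 1537)
6^256 ≡ 558^2 = 311364 ≡ 890 (mod 1537)
6^512 ≡ 890^2 = 792100 ≡ 545 (mod 1537)
6^1024 ≡ 545^2 = 297025 ≡ 384 (mod 1537)
1536 = 1024 + 512 in binary powers of 2.
So 6^1536 ≡ 384 · 545 ≡ 248 (mod 1537).
Since 248 ≠ 1, base 6 is a Fermat witness: 1537 is composite.

248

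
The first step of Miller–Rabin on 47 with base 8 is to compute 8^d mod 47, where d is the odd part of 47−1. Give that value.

1

47 − 1 = 46 = 2^1 · 23, so d = 23.
8^1 ≡ 8 (mod 47)
8^2 ≡ 8^2 = 64 ≡ 17 (mod 47)
8^4 ≡ 17^2 = 289 ≡ 7 (mod 47)
8^8 ≡ 7^2 = 49 ≡ 2 (mod 47)
8^16 ≡ 2^2 = 4 ≡ 4 (mod 47)
23 = 16 + 4 + 2 + 1 in binary powers of 2.
So 8^23 ≡ 4 · 7 · 17 · 8 ≡ 1 (mod 47).
Since 8^d ≡ 1 (mod 47), base 8 does not prove 47 composite.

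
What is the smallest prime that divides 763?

7

763 is odd.
Digit sum 16, not divisible by 3.
Ends in 3: not divisible by 5.
7: 763 = 7·109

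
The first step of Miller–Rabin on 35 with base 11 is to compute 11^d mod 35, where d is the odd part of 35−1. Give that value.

16

35 − 1 = 34 = 2^1 · 17, so d = 17.
11^1 ≡ 11 (mod 35)
11^2 ≡ 11^2 = 121 ≡ 16 (mod 35)
11^4 ≡ 16^2 = 256 ≡ 11 (mod 35)
11^8 ≡ 11^2 = 121 ≡ 16 (mod 35)
11^16 ≡ 16^2 = 256 ≡ 11 (mod 35)
17 = 16 + 1 in binary powers of 2.
So 11^17 ≡ 11 · 11 ≡ 16 (mod 35).
Squaring chain: 16; never reaches −1, so base 11 is a Miller–Rabin witness that 35 is composite.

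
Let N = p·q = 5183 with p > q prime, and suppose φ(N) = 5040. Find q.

71

φ(n) = (p−1)(q−1) = n − (p+q) + 1, so p + q = 5183 − 5040 + 1 = 144.
p and q are the roots of t² − 144t + 5183 = 0.
Discriminant: 144² − 4·5183 = 20736 − 20732 = 4; √4 = 2.
q = (144 − 2)/2 = 71, p = (144 + 2)/2 = 73.
Check: 71 · 73 = 5183.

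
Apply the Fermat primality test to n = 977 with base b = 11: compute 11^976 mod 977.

1

11^1 ≡ 11 (mod 977)
11^2 ≡ 11^2 = 121 ≡ 121 (mod 977)
11^4 ≡ 121^2 = 14641 ≡ 963 (mod 977)
11^8 ≡ 963^2 = 927369 ≡ 196 (mod 977)
11^16 ≡ 196^2 = 38416 ≡ 313 (mod 977)
11^32 ≡ 313^2 = 97969 ≡ 269 (mod 977)
11^64 ≡ 269^2 = 72361 ≡ 63 (mod 977)
11^128 ≡ 63^2 = 3969 ≡ 61 (mod 977)
11^256 ≡ 61^2 = 3721 ≡ 790 (mod 977)
11^512 ≡ 790^2 = 624100 ≡ 774 (mod 977)
976 = 512 + 256 + 128 + 64 + 16 in binary powers of 2.
So 11^976 ≡ 774 · 790 · 61 · 63 · 313 ≡ 1 (mod 977).
Since the result is 1, base 11 gives no evidence that 977 is composite.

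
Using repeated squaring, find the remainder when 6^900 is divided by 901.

6^1 ≡ 6 (mod 901)
6^2 ≡ 6^2 = 36 ≡ 36 (mod 901)
6^4 ≡ 36^2 = 1296 ≡ 395 (mod 901)
6^8 ≡ 395^2 = 156025 ≡ 152 (mod 901)
6^16 ≡ 152^2 = 23104 ≡ 579 (mod 901)
6^32 ≡ 579^2 = 335241 ≡ 69 (mod 901)
6^64 ≡ 69^2 = 4761 ≡ 256 (mod 901)
6^128 ≡ 256^2 = 65536 ≡ 664 (mod 901)
6^256 ≡ 664^2 = 440896 ≡ 307 (mod 901)
6^512 ≡ 307^2 = 94249 ≡ 545 (mod 901)
900 = 512 + 256 + 128 + 4 in binary powers of 2.
So 6^900 ≡ 545 · 307 · 664 · 395 ≡ 208 (mod 901).
Since 208 ≠ 1, base 6 is a Fermat witness: 901 is composite.

208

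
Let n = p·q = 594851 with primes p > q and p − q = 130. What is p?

Since p = q + 130, we have 594851 = q(q + 130), so q² + 130q − 594851 = 0.
Discriminant: 130² + 4·594851 = 16900 + 2379404 = 2396304; √2396304 = 1548.
q = (−130 + 1548)/2 = 709, and p = q + 130 = 839.
Check: 709 · 839 = 594851.

839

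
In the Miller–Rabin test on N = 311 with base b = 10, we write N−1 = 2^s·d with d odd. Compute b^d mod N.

1

311 − 1 = 310 = 2^1 · 155, so d = 155.
10^1 ≡ 10 (mod 311)
10^2 ≡ 10^2 = 100 ≡ 100 (mod 311)
10^4 ≡ 100^2 = 10000 ≡ 48 (mod 311)
10^8 ≡ 48^2 = 2304 ≡ 127 (mod 311)
10^16 ≡ 127^2 = 16129 ≡ 268 (mod 311)
10^32 ≡ 268^2 = 71824 ≡ 294 (mod 311)
10^64 ≡ 294^2 = 86436 ≡ 289 (mod 311)
10^128 ≡ 289^2 = 83521 ≡ 173 (mod 311)
155 = 128 + 16 + 8 + 2 + 1 in binary powers of 2.
So 10^155 ≡ 173 · 268 · 127 · 100 · 10 ≡ 1 (mod 311).
Since 10^d ≡ 1 (mod 311), base 10 does not prove 311 composite.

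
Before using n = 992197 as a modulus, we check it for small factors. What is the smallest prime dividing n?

23

992197 is odd.
Digit sum 37, not divisible by 3.
Ends in 7: not divisible by 5.
7: 992197 = 7·141742 + 3
11: 992197 = 11·90199 + 8
13: 992197 = 13·76322 + 11
17: 992197 = 17·58364 + 9
19: 992197 = 19·52220 + 17
23: 992197 = 23·43139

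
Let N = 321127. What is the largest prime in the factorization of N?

83

321127 = 53 · 6059
6059 = 73 · 83
83 is prime.
So 321127 = 53 · 73 · 83; the largest prime factor is 83.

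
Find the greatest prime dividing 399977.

399977 = 61 · 6557
6557 = 79 · 83
83 is prime.
So 399977 = 61 · 79 · 83; the largest prime factor is 83.

83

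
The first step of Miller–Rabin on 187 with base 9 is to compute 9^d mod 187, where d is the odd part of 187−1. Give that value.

25

187 − 1 = 186 = 2^1 · 93, so d = 93.
9^1 ≡ 9 (mod 187)
9^2 ≡ 9^2 = 81 ≡ 81 (mod 187)
9^4 ≡ 81^2 = 6561 ≡ 16 (mod 187)
9^8 ≡ 16^2 = 256 ≡ 69 (mod 187)
9^16 ≡ 69^2 = 4761 ≡ 86 (mod 187)
9^32 ≡ 86^2 = 7396 ≡ 103 (mod 187)
9^64 ≡ 103^2 = 10609 ≡ 137 (mod 187)
93 = 64 + 16 + 8 + 4 + 1 in binary powers of 2.
So 9^93 ≡ 137 · 86 · 69 · 16 · 9 ≡ 25 (mod 187).
Squaring chain: 25; never reaches −1, so base 9 is a Miller–Rabin witness that 187 is composite.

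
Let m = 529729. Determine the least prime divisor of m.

529729 is odd.
Digit sum 34, not divisible by 3.
Ends in 9: not divisible by 5.
7: 529729 = 7·75675 + 4
11: 529729 = 11·48157 + 2
13: 529729 = 13·40748 + 5
17: 529729 = 17·31160 + 9
19: 529729 = 19·27880 + 9
23: 529729 = 23·23031 + 16
29: 529729 = 29·18266 + 15
31: 529729 = 31·17088 + 1
37: 529729 = 37·14317

37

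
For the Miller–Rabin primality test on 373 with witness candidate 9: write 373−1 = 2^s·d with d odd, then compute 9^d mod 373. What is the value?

373 − 1 = 372 = 2^2 · 93, so d = 93.
9^1 ≡ 9 (mod 373)
9^2 ≡ 9^2 = 81 ≡ 81 (mod 373)
9^4 ≡ 81^2 = 6561 ≡ 220 (mod 373)
9^8 ≡ 220^2 = 48400 ≡ 283 (mod 373)
9^16 ≡ 283^2 = 80089 ≡ 267 (mod 373)
9^32 ≡ 267^2 = 71289 ≡ 46 (mod 373)
9^64 ≡ 46^2 = 2116 ≡ 251 (mod 373)
93 = 64 + 16 + 8 + 4 + 1 in binary powers of 2.
So 9^93 ≡ 251 · 267 · 283 · 220 · 9 ≡ 1 (mod 373).
Since 9^d ≡ 1 (mod 373), base 9 does not prove 373 composite.

1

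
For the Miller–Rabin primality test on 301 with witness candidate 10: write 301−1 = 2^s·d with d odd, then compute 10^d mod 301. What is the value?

279

301 − 1 = 300 = 2^2 · 75, so d = 75.
10^1 ≡ 10 (mod 301)
10^2 ≡ 10^2 = 100 ≡ 100 (mod 301)
10^4 ≡ 100^2 = 10000 ≡ 67 (mod 301)
10^8 ≡ 67^2 = 4489 ≡ 275 (mod 301)
10^16 ≡ 275^2 = 75625 ≡ 74 (mod 301)
10^32 ≡ 74^2 = 5476 ≡ 58 (mod 301)
10^64 ≡ 58^2 = 3364 ≡ 53 (mod 301)
75 = 64 + 8 + 2 + 1 in binary powers of 2.
So 10^75 ≡ 53 · 275 · 100 · 10 ≡ 279 (mod 301).
Squaring chain: 279 → 183; never reaches −1, so base 10 is a Miller–Rabin witness that 301 is composite.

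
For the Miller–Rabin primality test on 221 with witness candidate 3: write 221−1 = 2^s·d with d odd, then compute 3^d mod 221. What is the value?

221 − 1 = 220 = 2^2 · 55, so d = 55.
3^1 ≡ 3 (mod 221)
3^2 ≡ 3^2 = 9 ≡ 9 (mod 221)
3^4 ≡ 9^2 = 81 ≡ 81 (mod 221)
3^8 ≡ 81^2 = 6561 ≡ 152 (mod 221)
3^16 ≡ 152^2 = 23104 ≡ 120 (mod 221)
3^32 ≡ 120^2 = 14400 ≡ 35 (mod 221)
55 = 32 + 16 + 4 + 2 + 1 in binary powers of 2.
So 3^55 ≡ 35 · 120 · 81 · 9 · 3 ≡ 198 (mod 221).
Squaring chain: 198 → 87; never reaches −1, so base 3 is a Miller–Rabin witness that 221 is composite.

198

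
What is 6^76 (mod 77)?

71

6^1 ≡ 6 (mod 77)
6^2 ≡ 6^2 = 36 ≡ 36 (mod 77)
6^4 ≡ 36^2 = 1296 ≡ 64 (mod 77)
6^8 ≡ 64^2 = 4096 ≡ 15 (mod 77)
6^16 ≡ 15^2 = 225 ≡ 71 (mod 77)
6^32 ≡ 71^2 = 5041 ≡ 36 (mod 77)
6^64 ≡ 36^2 = 1296 ≡ 64 (mod 77)
76 = 64 + 8 + 4 in binary powers of 2.
So 6^76 ≡ 64 · 15 · 64 ≡ 71 (mod 77).
Since 71 ≠ 1, base 6 is a Fermat witness: 77 is composite.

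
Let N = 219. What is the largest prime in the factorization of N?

73

219 = 3 · 73
73 is prime.
So 219 = 3 · 73; the largest prime factor is 73.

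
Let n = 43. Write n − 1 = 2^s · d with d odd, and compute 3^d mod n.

42

43 − 1 = 42 = 2^1 · 21, so d = 21.
3^1 ≡ 3 (mod 43)
3^2 ≡ 3^2 = 9 ≡ 9 (mod 43)
3^4 ≡ 9^2 = 81 ≡ 38 (mod 43)
3^8 ≡ 38^2 = 1444 ≡ 25 (mod 43)
3^16 ≡ 25^2 = 625 ≡ 23 (mod 43)
21 = 16 + 4 + 1 in binary powers of 2.
So 3^21 ≡ 23 · 38 · 3 ≡ 42 (mod 43).
Since 3^d ≡ 42 (mod 43), base 3 does not prove 43 composite.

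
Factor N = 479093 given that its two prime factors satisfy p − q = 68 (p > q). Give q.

Since p = q + 68, we have 479093 = q(q + 68), so q² + 68q − 479093 = 0.
Discriminant: 68² + 4·479093 = 4624 + 1916372 = 1920996; √1920996 = 1386.
q = (−68 + 1386)/2 = 659, and p = q + 68 = 727.
Check: 659 · 727 = 479093.

659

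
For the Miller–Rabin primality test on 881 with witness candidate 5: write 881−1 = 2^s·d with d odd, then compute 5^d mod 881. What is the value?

881 − 1 = 880 = 2^4 · 55, so d = 55.
5^1 ≡ 5 (mod 881)
5^2 ≡ 5^2 = 25 ≡ 25 (mod 881)
5^4 ≡ 25^2 = 625 ≡ 625 (mod 881)
5^8 ≡ 625^2 = 390625 ≡ 342 (mod 881)
5^16 ≡ 342^2 = 116964 ≡ 672 (mod 881)
5^32 ≡ 672^2 = 451584 ≡ 512 (mod 881)
55 = 32 + 16 + 4 + 2 + 1 in binary powers of 2.
So 5^55 ≡ 512 · 672 · 625 · 25 · 5 ≡ 177 (mod 881).
Squaring chain: 177 → 494 → 880 → 1; reaches −1, so base 5 does not prove 881 composite.

177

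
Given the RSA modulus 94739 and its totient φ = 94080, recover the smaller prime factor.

φ(n) = (p−1)(q−1) = n − (p+q) + 1, so p + q = 94739 − 94080 + 1 = 660.
p and q are the roots of t² − 660t + 94739 = 0.
Discriminant: 660² − 4·94739 = 435600 − 378956 = 56644; √56644 = 238.
q = (660 − 238)/2 = 211, p = (660 + 238)/2 = 449.
Check: 211 · 449 = 94739.

211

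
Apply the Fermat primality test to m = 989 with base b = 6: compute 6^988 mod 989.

6^1 ≡ 6 (mod 989)
6^2 ≡ 6^2 = 36 ≡ 36 (mod 989)
6^4 ≡ 36^2 = 1296 ≡ 307 (mod 989)
6^8 ≡ 307^2 = 94249 ≡ 294 (mod 989)
6^16 ≡ 294^2 = 86436 ≡ 393 (mod 989)
6^32 ≡ 393^2 = 154449 ≡ 165 (mod 989)
6^64 ≡ 165^2 = 27225 ≡ 522 (mod 989)
6^128 ≡ 522^2 = 272484 ≡ 509 (mod 989)
6^256 ≡ 509^2 = 259081 ≡ 952 (mod 989)
6^512 ≡ 952^2 = 906304 ≡ 380 (mod 989)
988 = 512 + 256 + 128 + 64 + 16 + 8 + 4 in binary powers of 2.
So 6^988 ≡ 380 · 952 · 509 · 522 · 393 · 294 · 307 ≡ 522 (mod 989).
Since 522 ≠ 1, base 6 is a Fermat witness: 989 is composite.

522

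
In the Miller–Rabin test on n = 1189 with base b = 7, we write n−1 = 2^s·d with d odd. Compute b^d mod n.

604

1189 − 1 = 1188 = 2^2 · 297, so d = 297.
7^1 ≡ 7 (mod 1189)
7^2 ≡ 7^2 = 49 ≡ 49 (mod 1189)
7^4 ≡ 49^2 = 2401 ≡ 23 (mod 1189)
7^8 ≡ 23^2 = 529 ≡ 529 (mod 1189)
7^16 ≡ 529^2 = 279841 ≡ 426 (mod 1189)
7^32 ≡ 426^2 = 181476 ≡ 748 (mod 1189)
7^64 ≡ 748^2 = 559504 ≡ 674 (mod 1189)
7^128 ≡ 674^2 = 454276 ≡ 78 (mod 1189)
7^256 ≡ 78^2 = 6084 ≡ 139 (mod 1189)
297 = 256 + 32 + 8 + 1 in binary powers of 2.
So 7^297 ≡ 139 · 748 · 529 · 7 ≡ 604 (mod 1189).
Squaring chain: 604 → 982; never reaches −1, so base 7 is a Miller–Rabin witness that 1189 is composite.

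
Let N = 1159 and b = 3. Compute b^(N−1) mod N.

1071

3^1 ≡ 3 (mod 1159)
3^2 ≡ 3^2 = 9 ≡ 9 (mod 1159)
3^4 ≡ 9^2 = 81 ≡ 81 (mod 1159)
3^8 ≡ 81^2 = 6561 ≡ 766 (mod 1159)
3^16 ≡ 766^2 = 586756 ≡ 302 (mod 1159)
3^32 ≡ 302^2 = 91204 ≡ 802 (mod 1159)
3^64 ≡ 802^2 = 643204 ≡ 1118 (mod 1159)
3^128 ≡ 1118^2 = 1249924 ≡ 522 (mod 1159)
3^256 ≡ 522^2 = 272484 ≡ 119 (mod 1159)
3^512 ≡ 119^2 = 14161 ≡ 253 (mod 1159)
3^1024 ≡ 253^2 = 64009 ≡ 264 (mod 1159)
1158 = 1024 + 128 + 4 + 2 in binary powers of 2.
So 3^1158 ≡ 264 · 522 · 81 · 9 ≡ 1071 (mod 1159).
Since 1071 ≠ 1, base 3 is a Fermat witness: 1159 is composite.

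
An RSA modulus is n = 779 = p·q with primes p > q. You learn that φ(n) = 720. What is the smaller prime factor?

φ(n) = (p−1)(q−1) = n − (p+q) + 1, so p + q = 779 − 720 + 1 = 60.
p and q are the roots of t² − 60t + 779 = 0.
Discriminant: 60² − 4·779 = 3600 − 3116 = 484; √484 = 22.
q = (60 − 22)/2 = 19, p = (60 + 22)/2 = 41.
Check: 19 · 41 = 779.

19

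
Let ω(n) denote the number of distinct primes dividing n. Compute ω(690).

4

690 = 2 · 345
345 = 3 · 115
115 = 5 · 23
690 = 2 · 3 · 5 · 23, which has 4 distinct prime factors.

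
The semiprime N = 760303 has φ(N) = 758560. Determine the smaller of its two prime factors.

863

φ(n) = (p−1)(q−1) = n − (p+q) + 1, so p + q = 760303 − 758560 + 1 = 1744.
p and q are the roots of t² − 1744t + 760303 = 0.
Discriminant: 1744² − 4·760303 = 3041536 − 3041212 = 324; √324 = 18.
q = (1744 − 18)/2 = 863, p = (1744 + 18)/2 = 881.
Check: 863 · 881 = 760303.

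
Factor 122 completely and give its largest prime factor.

61

122 = 2 · 61
61 is prime.
So 122 = 2 · 61; the largest prime factor is 61.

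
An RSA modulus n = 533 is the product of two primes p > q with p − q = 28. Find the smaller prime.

Since p = q + 28, we have 533 = q(q + 28), so q² + 28q − 533 = 0.
Discriminant: 28² + 4·533 = 784 + 2132 = 2916; √2916 = 54.
q = (−28 + 54)/2 = 13, and p = q + 28 = 41.
Check: 13 · 41 = 533.

13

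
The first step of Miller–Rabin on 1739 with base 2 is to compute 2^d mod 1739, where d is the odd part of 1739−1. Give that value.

1623

1739 − 1 = 1738 = 2^1 · 869, so d = 869.
2^1 ≡ 2 (mod 1739)
2^2 ≡ 2^2 = 4 ≡ 4 (mod 1739)
2^4 ≡ 4^2 = 16 ≡ 16 (mod 1739)
2^8 ≡ 16^2 = 256 ≡ 256 (mod 1739)
2^16 ≡ 256^2 = 65536 ≡ 1193 (mod 1739)
2^32 ≡ 1193^2 = 1423249 ≡ 747 (mod 1739)
2^64 ≡ 747^2 = 558009 ≡ 1529 (mod 1739)
2^128 ≡ 1529^2 = 2337841 ≡ 625 (mod 1739)
2^256 ≡ 625^2 = 390625 ≡ 1089 (mod 1739)
2^512 ≡ 1089^2 = 1185921 ≡ 1662 (mod 1739)
869 = 512 + 256 + 64 + 32 + 4 + 1 in binary powers of 2.
So 2^869 ≡ 1662 · 1089 · 1529 · 747 · 16 · 2 ≡ 1623 (mod 1739).
Squaring chain: 1623; never reaches −1, so base 2 is a Miller–Rabin witness that 1739 is composite.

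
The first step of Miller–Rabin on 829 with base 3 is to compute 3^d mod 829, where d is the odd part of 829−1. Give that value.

1

829 − 1 = 828 = 2^2 · 207, so d = 207.
3^1 ≡ 3 (mod 829)
3^2 ≡ 3^2 = 9 ≡ 9 (mod 829)
3^4 ≡ 9^2 = 81 ≡ 81 (mod 829)
3^8 ≡ 81^2 = 6561 ≡ 758 (mod 829)
3^16 ≡ 758^2 = 574564 ≡ 67 (mod 829)
3^32 ≡ 67^2 = 4489 ≡ 344 (mod 829)
3^64 ≡ 344^2 = 118336 ≡ 618 (mod 829)
3^128 ≡ 618^2 = 381924 ≡ 584 (mod 829)
207 = 128 + 64 + 8 + 4 + 2 + 1 in binary powers of 2.
So 3^207 ≡ 584 · 618 · 758 · 81 · 9 · 3 ≡ 1 (mod 829).
Since 3^d ≡ 1 (mod 829), base 3 does not prove 829 composite.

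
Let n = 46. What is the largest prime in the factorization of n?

46 = 2 · 23
23 is prime.
So 46 = 2 · 23; the largest prime factor is 23.

23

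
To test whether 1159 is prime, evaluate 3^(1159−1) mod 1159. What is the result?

1071

3^1 ≡ 3 (mod 1159)
3^2 ≡ 3^2 = 9 ≡ 9 (mod 1159)
3^4 ≡ 9^2 = 81 ≡ 81 (mod 1159)
3^8 ≡ 81^2 = 6561 ≡ 766 (mod 1159)
3^16 ≡ 766^2 = 586756 ≡ 302 (mod 1159)
3^32 ≡ 302^2 = 91204 ≡ 802 (mod 1159)
3^64 ≡ 802^2 = 643204 ≡ 1118 (mod 1159)
3^128 ≡ 1118^2 = 1249924 ≡ 522 (mod 1159)
3^256 ≡ 522^2 = 272484 ≡ 119 (mod 1159)
3^512 ≡ 119^2 = 14161 ≡ 253 (mod 1159)
3^1024 ≡ 253^2 = 64009 ≡ 264 (mod 1159)
1158 = 1024 + 128 + 4 + 2 in binary powers of 2.
So 3^1158 ≡ 264 · 522 · 81 · 9 ≡ 1071 (mod 1159).
Since 1071 ≠ 1, base 3 is a Fermat witness: 1159 is composite.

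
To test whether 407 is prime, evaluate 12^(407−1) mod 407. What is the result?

12

12^1 ≡ 12 (mod 407)
12^2 ≡ 12^2 = 144 ≡ 144 (mod 407)
12^4 ≡ 144^2 = 20736 ≡ 386 (mod 407)
12^8 ≡ 386^2 = 148996 ≡ 34 (mod 407)
12^16 ≡ 34^2 = 1156 ≡ 342 (mod 407)
12^32 ≡ 342^2 = 116964 ≡ 155 (mod 407)
12^64 ≡ 155^2 = 24025 ≡ 12 (mod 407)
12^128 ≡ 12^2 = 144 ≡ 144 (mod 407)
12^256 ≡ 144^2 = 20736 ≡ 386 (mod 407)
406 = 256 + 128 + 16 + 4 + 2 in binary powers of 2.
So 12^406 ≡ 386 · 144 · 342 · 386 · 144 ≡ 12 (mod 407).
Since 12 ≠ 1, base 12 is a Fermat witness: 407 is composite.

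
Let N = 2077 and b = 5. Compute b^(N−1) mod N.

5^1 ≡ 5 (mod 2077)
5^2 ≡ 5^2 = 25 ≡ 25 (mod 2077)
5^4 ≡ 25^2 = 625 ≡ 625 (mod 2077)
5^8 ≡ 625^2 = 390625 ≡ 149 (mod 2077)
5^16 ≡ 149^2 = 22201 ≡ 1431 (mod 2077)
5^32 ≡ 1431^2 = 2047761 ≡ 1916 (mod 2077)
5^64 ≡ 1916^2 = 3671056 ≡ 997 (mod 2077)
5^128 ≡ 997^2 = 994009 ≡ 1203 (mod 2077)
5^256 ≡ 1203^2 = 1447209 ≡ 1617 (mod 2077)
5^512 ≡ 1617^2 = 2614689 ≡ 1823 (mod 2077)
5^1024 ≡ 1823^2 = 3323329 ≡ 129 (mod 2077)
5^2048 ≡ 129^2 = 16641 ≡ 25 (mod 2077)
2076 = 2048 + 16 + 8 + 4 in binary powers of 2.
So 5^2076 ≡ 25 · 1431 · 149 · 625 ≡ 1489 (mod 2077).
Since 1489 ≠ 1, base 5 is a Fermat witness: 2077 is composite.

1489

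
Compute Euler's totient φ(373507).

346752

Factor: 373507 = 17 · 127 · 173.
φ(373507) = (17−1) · (127−1) · (173−1) = 16 · 126 · 172 = 346752.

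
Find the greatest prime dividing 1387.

73

1387 = 19 · 73
73 is prime.
So 1387 = 19 · 73; the largest prime factor is 73.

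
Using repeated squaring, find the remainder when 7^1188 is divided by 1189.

7^1 ≡ 7 (mod 1189)
7^2 ≡ 7^2 = 49 ≡ 49 (mod 1189)
7^4 ≡ 49^2 = 2401 ≡ 23 (mod 1189)
7^8 ≡ 23^2 = 529 ≡ 529 (mod 1189)
7^16 ≡ 529^2 = 279841 ≡ 426 (mod 1189)
7^32 ≡ 426^2 = 181476 ≡ 748 (mod 1189)
7^64 ≡ 748^2 = 559504 ≡ 674 (mod 1189)
7^128 ≡ 674^2 = 454276 ≡ 78 (mod 1189)
7^256 ≡ 78^2 = 6084 ≡ 139 (mod 1189)
7^512 ≡ 139^2 = 19321 ≡ 297 (mod 1189)
7^1024 ≡ 297^2 = 88209 ≡ 223 (mod 1189)
1188 = 1024 + 128 + 32 + 4 in binary powers of 2.
So 7^1188 ≡ 223 · 78 · 748 · 23 ≡ 45 (mod 1189).
Since 45 ≠ 1, base 7 is a Fermat witness: 1189 is composite.

45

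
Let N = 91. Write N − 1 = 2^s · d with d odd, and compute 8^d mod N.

91 − 1 = 90 = 2^1 · 45, so d = 45.
8^1 ≡ 8 (mod 91)
8^2 ≡ 8^2 = 64 ≡ 64 (mod 91)
8^4 ≡ 64^2 = 4096 ≡ 1 (mod 91)
8^8 ≡ 1^2 = 1 ≡ 1 (mod 91)
8^16 ≡ 1^2 = 1 ≡ 1 (mod 91)
8^32 ≡ 1^2 = 1 ≡ 1 (mod 91)
45 = 32 + 8 + 4 + 1 in binary powers of 2.
So 8^45 ≡ 1 · 1 · 1 · 8 ≡ 8 (mod 91).
Squaring chain: 8; never reaches −1, so base 8 is a Miller–Rabin witness that 91 is composite.

8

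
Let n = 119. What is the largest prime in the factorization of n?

17

119 = 7 · 17
17 is prime.
So 119 = 7 · 17; the largest prime factor is 17.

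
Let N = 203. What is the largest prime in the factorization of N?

29

203 = 7 · 29
29 is prime.
So 203 = 7 · 29; the largest prime factor is 29.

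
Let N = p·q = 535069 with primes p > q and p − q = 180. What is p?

Since p = q + 180, we have 535069 = q(q + 180), so q² + 180q − 535069 = 0.
Discriminant: 180² + 4·535069 = 32400 + 2140276 = 2172676; √2172676 = 1474.
q = (−180 + 1474)/2 = 647, and p = q + 180 = 827.
Check: 647 · 827 = 535069.

827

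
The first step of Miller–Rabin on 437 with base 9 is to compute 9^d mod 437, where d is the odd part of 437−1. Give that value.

294

437 − 1 = 436 = 2^2 · 109, so d = 109.
9^1 ≡ 9 (mod 437)
9^2 ≡ 9^2 = 81 ≡ 81 (mod 437)
9^4 ≡ 81^2 = 6561 ≡ 6 (mod 437)
9^8 ≡ 6^2 = 36 ≡ 36 (mod 437)
9^16 ≡ 36^2 = 1296 ≡ 422 (mod 437)
9^32 ≡ 422^2 = 178084 ≡ 225 (mod 437)
9^64 ≡ 225^2 = 50625 ≡ 370 (mod 437)
109 = 64 + 32 + 8 + 4 + 1 in binary powers of 2.
So 9^109 ≡ 370 · 225 · 36 · 6 · 9 ≡ 294 (mod 437).
Squaring chain: 294 → 347; never reaches −1, so base 9 is a Miller–Rabin witness that 437 is composite.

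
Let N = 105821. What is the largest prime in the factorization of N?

105821 = 29 · 3649
3649 = 41 · 89
89 is prime.
So 105821 = 29 · 41 · 89; the largest prime factor is 89.

89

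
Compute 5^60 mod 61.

1

5^1 ≡ 5 (mod 61)
5^2 ≡ 5^2 = 25 ≡ 25 (mod 61)
5^4 ≡ 25^2 = 625 ≡ 15 (mod 61)
5^8 ≡ 15^2 = 225 ≡ 42 (mod 61)
5^16 ≡ 42^2 = 1764 ≡ 56 (mod 61)
5^32 ≡ 56^2 = 3136 ≡ 25 (mod 61)
60 = 32 + 16 + 8 + 4 in binary powers of 2.
So 5^60 ≡ 25 · 56 · 42 · 15 ≡ 1 (mod 61).
Since the result is 1, base 5 gives no evidence that 61 is composite.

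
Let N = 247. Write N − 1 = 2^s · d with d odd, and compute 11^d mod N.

96

247 − 1 = 246 = 2^1 · 123, so d = 123.
11^1 ≡ 11 (mod 247)
11^2 ≡ 11^2 = 121 ≡ 121 (mod 247)
11^4 ≡ 121^2 = 14641 ≡ 68 (mod 247)
11^8 ≡ 68^2 = 4624 ≡ 178 (mod 247)
11^16 ≡ 178^2 = 31684 ≡ 68 (mod 247)
11^32 ≡ 68^2 = 4624 ≡ 178 (mod 247)
11^64 ≡ 178^2 = 31684 ≡ 68 (mod 247)
123 = 64 + 32 + 16 + 8 + 2 + 1 in binary powers of 2.
So 11^123 ≡ 68 · 178 · 68 · 178 · 121 · 11 ≡ 96 (mod 247).
Squaring chain: 96; never reaches −1, so base 11 is a Miller–Rabin witness that 247 is composite.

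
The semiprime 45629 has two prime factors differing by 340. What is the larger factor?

Since p = q + 340, we have 45629 = q(q + 340), so q² + 340q − 45629 = 0.
Discriminant: 340² + 4·45629 = 115600 + 182516 = 298116; √298116 = 546.
q = (−340 + 546)/2 = 103, and p = q + 340 = 443.
Check: 103 · 443 = 45629.

443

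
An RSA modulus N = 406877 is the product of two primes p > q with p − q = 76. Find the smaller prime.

Since p = q + 76, we have 406877 = q(q + 76), so q² + 76q − 406877 = 0.
Discriminant: 76² + 4·406877 = 5776 + 1627508 = 1633284; √1633284 = 1278.
q = (−76 + 1278)/2 = 601, and p = q + 76 = 677.
Check: 601 · 677 = 406877.

601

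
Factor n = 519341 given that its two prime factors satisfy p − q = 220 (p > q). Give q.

Since p = q + 220, we have 519341 = q(q + 220), so q² + 220q − 519341 = 0.
Discriminant: 220² + 4·519341 = 48400 + 2077364 = 2125764; √2125764 = 1458.
q = (−220 + 1458)/2 = 619, and p = q + 220 = 839.
Check: 619 · 839 = 519341.

619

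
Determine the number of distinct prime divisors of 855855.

855855 = 3^2 · 95095
95095 = 5 · 19019
19019 = 7 · 2717
2717 = 11 · 247
247 = 13 · 19
855855 = 3^2 · 5 · 7 · 11 · 13 · 19, which has 6 distinct prime factors.

6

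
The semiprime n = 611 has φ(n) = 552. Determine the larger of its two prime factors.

φ(n) = (p−1)(q−1) = n − (p+q) + 1, so p + q = 611 − 552 + 1 = 60.
p and q are the roots of t² − 60t + 611 = 0.
Discriminant: 60² − 4·611 = 3600 − 2444 = 1156; √1156 = 34.
q = (60 − 34)/2 = 13, p = (60 + 34)/2 = 47.
Check: 13 · 47 = 611.

47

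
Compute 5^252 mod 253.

5^1 ≡ 5 (mod 253)
5^2 ≡ 5^2 = 25 ≡ 25 (mod 253)
5^4 ≡ 25^2 = 625 ≡ 119 (mod 253)
5^8 ≡ 119^2 = 14161 ≡ 246 (mod 253)
5^16 ≡ 246^2 = 60516 ≡ 49 (mod 253)
5^32 ≡ 49^2 = 2401 ≡ 124 (mod 253)
5^64 ≡ 124^2 = 15376 ≡ 196 (mod 253)
5^128 ≡ 196^2 = 38416 ≡ 213 (mod 253)
252 = 128 + 64 + 32 + 16 + 8 + 4 in binary powers of 2.
So 5^252 ≡ 213 · 196 · 124 · 49 · 246 · 119 ≡ 124 (mod 253).
Since 124 ≠ 1, base 5 is a Fermat witness: 253 is composite.

124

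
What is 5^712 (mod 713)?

5^1 ≡ 5 (mod 713)
5^2 ≡ 5^2 = 25 ≡ 25 (mod 713)
5^4 ≡ 25^2 = 625 ≡ 625 (mod 713)
5^8 ≡ 625^2 = 390625 ≡ 614 (mod 713)
5^16 ≡ 614^2 = 376996 ≡ 532 (mod 713)
5^32 ≡ 532^2 = 283024 ≡ 676 (mod 713)
5^64 ≡ 676^2 = 456976 ≡ 656 (mod 713)
5^128 ≡ 656^2 = 430336 ≡ 397 (mod 713)
5^256 ≡ 397^2 = 157609 ≡ 36 (mod 713)
5^512 ≡ 36^2 = 1296 ≡ 583 (mod 713)
712 = 512 + 128 + 64 + 8 in binary powers of 2.
So 5^712 ≡ 583 · 397 · 656 · 614 ≡ 315 (mod 713).
Since 315 ≠ 1, base 5 is a Fermat witness: 713 is composite.

315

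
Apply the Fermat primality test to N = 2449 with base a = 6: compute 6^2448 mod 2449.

1365

6^1 ≡ 6 (mod 2449)
6^2 ≡ 6^2 = 36 ≡ 36 (mod 2449)
6^4 ≡ 36^2 = 1296 ≡ 1296 (mod 2449)
6^8 ≡ 1296^2 = 1679616 ≡ 2051 (mod 2449)
6^16 ≡ 2051^2 = 4206601 ≡ 1668 (mod 2449)
6^32 ≡ 1668^2 = 2782224 ≡ 160 (mod 2449)
6^64 ≡ 160^2 = 25600 ≡ 1110 (mod 2449)
6^128 ≡ 1110^2 = 1232100 ≡ 253 (mod 2449)
6^256 ≡ 253^2 = 64009 ≡ 335 (mod 2449)
6^512 ≡ 335^2 = 112225 ≡ 2020 (mod 2449)
6^1024 ≡ 2020^2 = 4080400 ≡ 366 (mod 2449)
6^2048 ≡ 366^2 = 133956 ≡ 1710 (mod 2449)
2448 = 2048 + 256 + 128 + 16 in binary powers of 2.
So 6^2448 ≡ 1710 · 335 · 253 · 1668 ≡ 1365 (mod 2449).
Since 1365 ≠ 1, base 6 is a Fermat witness: 2449 is composite.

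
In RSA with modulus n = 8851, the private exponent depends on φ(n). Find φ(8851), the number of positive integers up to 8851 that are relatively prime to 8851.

8632

Factor: 8851 = 53 · 167.
φ(8851) = (53−1) · (167−1) = 52 · 166 = 8632.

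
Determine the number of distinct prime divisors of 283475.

4

283475 = 5^2 · 11339
11339 = 17 · 667
667 = 23 · 29
283475 = 5^2 · 17 · 23 · 29, which has 4 distinct prime factors.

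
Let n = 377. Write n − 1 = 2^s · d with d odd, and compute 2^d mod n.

377 − 1 = 376 = 2^3 · 47, so d = 47.
2^1 ≡ 2 (mod 377)
2^2 ≡ 2^2 = 4 ≡ 4 (mod 377)
2^4 ≡ 4^2 = 16 ≡ 16 (mod 377)
2^8 ≡ 16^2 = 256 ≡ 256 (mod 377)
2^16 ≡ 256^2 = 65536 ≡ 315 (mod 377)
2^32 ≡ 315^2 = 99225 ≡ 74 (mod 377)
47 = 32 + 8 + 4 + 2 + 1 in binary powers of 2.
So 2^47 ≡ 74 · 256 · 16 · 4 · 2 ≡ 345 (mod 377).
Squaring chain: 345 → 270 → 139; never reaches −1, so base 2 is a Miller–Rabin witness that 377 is composite.

345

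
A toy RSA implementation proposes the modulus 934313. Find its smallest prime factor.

47

934313 is odd.
Digit sum 23, not divisible by 3.
Ends in 3: not divisible by 5.
7: 934313 = 7·133473 + 2
11: 934313 = 11·84937 + 6
13: 934313 = 13·71870 + 3
17: 934313 = 17·54959 + 10
19: 934313 = 19·49174 + 7
23: 934313 = 23·40622 + 7
29: 934313 = 29·32217 + 20
31: 934313 = 31·30139 + 4
37: 934313 = 37·25251 + 26
41: 934313 = 41·22788 + 5
43: 934313 = 43·21728 + 9
47: 934313 = 47·19879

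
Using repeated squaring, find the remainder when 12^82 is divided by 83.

12^1 ≡ 12 (mod 83)
12^2 ≡ 12^2 = 144 ≡ 61 (mod 83)
12^4 ≡ 61^2 = 3721 ≡ 69 (mod 83)
12^8 ≡ 69^2 = 4761 ≡ 30 (mod 83)
12^16 ≡ 30^2 = 900 ≡ 70 (mod 83)
12^32 ≡ 70^2 = 4900 ≡ 3 (mod 83)
12^64 ≡ 3^2 = 9 ≡ 9 (mod 83)
82 = 64 + 16 + 2 in binary powers of 2.
So 12^82 ≡ 9 · 70 · 61 ≡ 1 (mod 83).
Since the result is 1, base 12 gives no evidence that 83 is composite.

1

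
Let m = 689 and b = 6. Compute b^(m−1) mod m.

256

6^1 ≡ 6 (mod 689)
6^2 ≡ 6^2 = 36 ≡ 36 (mod 689)
6^4 ≡ 36^2 = 1296 ≡ 607 (mod 689)
6^8 ≡ 607^2 = 368449 ≡ 523 (mod 689)
6^16 ≡ 523^2 = 273529 ≡ 685 (mod 689)
6^32 ≡ 685^2 = 469225 ≡ 16 (mod 689)
6^64 ≡ 16^2 = 256 ≡ 256 (mod 689)
6^128 ≡ 256^2 = 65536 ≡ 81 (mod 689)
6^256 ≡ 81^2 = 6561 ≡ 360 (mod 689)
6^512 ≡ 360^2 = 129600 ≡ 68 (mod 689)
688 = 512 + 128 + 32 + 16 in binary powers of 2.
So 6^688 ≡ 68 · 81 · 16 · 685 ≡ 256 (mod 689).
Since 256 ≠ 1, base 6 is a Fermat witness: 689 is composite.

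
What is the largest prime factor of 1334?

29

1334 = 2 · 667
667 = 23 · 29
29 is prime.
So 1334 = 2 · 23 · 29; the largest prime factor is 29.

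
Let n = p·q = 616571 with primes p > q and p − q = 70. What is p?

821

Since p = q + 70, we have 616571 = q(q + 70), so q² + 70q − 616571 = 0.
Discriminant: 70² + 4·616571 = 4900 + 2466284 = 2471184; √2471184 = 1572.
q = (−70 + 1572)/2 = 751, and p = q + 70 = 821.
Check: 751 · 821 = 616571.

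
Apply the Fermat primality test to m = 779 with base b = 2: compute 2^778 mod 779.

605

2^1 ≡ 2 (mod 779)
2^2 ≡ 2^2 = 4 ≡ 4 (mod 779)
2^4 ≡ 4^2 = 16 ≡ 16 (mod 779)
2^8 ≡ 16^2 = 256 ≡ 256 (mod 779)
2^16 ≡ 256^2 = 65536 ≡ 100 (mod 779)
2^32 ≡ 100^2 = 10000 ≡ 652 (mod 779)
2^64 ≡ 652^2 = 425104 ≡ 549 (mod 779)
2^128 ≡ 549^2 = 301401 ≡ 707 (mod 779)
2^256 ≡ 707^2 = 499849 ≡ 510 (mod 779)
2^512 ≡ 510^2 = 260100 ≡ 693 (mod 779)
778 = 512 + 256 + 8 + 2 in binary powers of 2.
So 2^778 ≡ 693 · 510 · 256 · 4 ≡ 605 (mod 779).
Since 605 ≠ 1, base 2 is a Fermat witness: 779 is composite.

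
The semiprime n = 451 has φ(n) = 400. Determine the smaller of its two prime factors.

11

φ(n) = (p−1)(q−1) = n − (p+q) + 1, so p + q = 451 − 400 + 1 = 52.
p and q are the roots of t² − 52t + 451 = 0.
Discriminant: 52² − 4·451 = 2704 − 1804 = 900; √900 = 30.
q = (52 − 30)/2 = 11, p = (52 + 30)/2 = 41.
Check: 11 · 41 = 451.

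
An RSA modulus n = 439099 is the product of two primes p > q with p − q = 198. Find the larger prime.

Since p = q + 198, we have 439099 = q(q + 198), so q² + 198q − 439099 = 0.
Discriminant: 198² + 4·439099 = 39204 + 1756396 = 1795600; √1795600 = 1340.
q = (−198 + 1340)/2 = 571, and p = q + 198 = 769.
Check: 571 · 769 = 439099.

769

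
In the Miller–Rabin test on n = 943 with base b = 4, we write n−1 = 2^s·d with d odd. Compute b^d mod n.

496

943 − 1 = 942 = 2^1 · 471, so d = 471.
4^1 ≡ 4 (mod 943)
4^2 ≡ 4^2 = 16 ≡ 16 (mod 943)
4^4 ≡ 16^2 = 256 ≡ 256 (mod 943)
4^8 ≡ 256^2 = 65536 ≡ 469 (mod 943)
4^16 ≡ 469^2 = 219961 ≡ 242 (mod 943)
4^32 ≡ 242^2 = 58564 ≡ 98 (mod 943)
4^64 ≡ 98^2 = 9604 ≡ 174 (mod 943)
4^128 ≡ 174^2 = 30276 ≡ 100 (mod 943)
4^256 ≡ 100^2 = 10000 ≡ 570 (mod 943)
471 = 256 + 128 + 64 + 16 + 4 + 2 + 1 in binary powers of 2.
So 4^471 ≡ 570 · 100 · 174 · 242 · 256 · 16 · 4 ≡ 496 (mod 943).
Squaring chain: 496; never reaches −1, so base 4 is a Miller–Rabin witness that 943 is composite.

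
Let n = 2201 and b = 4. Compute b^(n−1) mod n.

187

4^1 ≡ 4 (mod 2201)
4^2 ≡ 4^2 = 16 ≡ 16 (mod 2201)
4^4 ≡ 16^2 = 256 ≡ 256 (mod 2201)
4^8 ≡ 256^2 = 65536 ≡ 1707 (mod 2201)
4^16 ≡ 1707^2 = 2913849 ≡ 1926 (mod 2201)
4^32 ≡ 1926^2 = 3709476 ≡ 791 (mod 2201)
4^64 ≡ 791^2 = 625681 ≡ 597 (mod 2201)
4^128 ≡ 597^2 = 356409 ≡ 2048 (mod 2201)
4^256 ≡ 2048^2 = 4194304 ≡ 1399 (mod 2201)
4^512 ≡ 1399^2 = 1957201 ≡ 512 (mod 2201)
4^1024 ≡ 512^2 = 262144 ≡ 225 (mod 2201)
4^2048 ≡ 225^2 = 50625 ≡ 2 (mod 2201)
2200 = 2048 + 128 + 16 + 8 in binary powers of 2.
So 4^2200 ≡ 2 · 2048 · 1926 · 1707 ≡ 187 (mod 2201).
Since 187 ≠ 1, base 4 is a Fermat witness: 2201 is composite.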